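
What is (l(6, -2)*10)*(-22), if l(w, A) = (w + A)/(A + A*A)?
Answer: -440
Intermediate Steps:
l(w, A) = (A + w)/(A + A**2)
(l(6, -2)*10)*(-22) = (((-2 + 6)/((-2)*(1 - 2)))*10)*(-22) = (-1/2*4/(-1)*10)*(-22) = (-1/2*(-1)*4*10)*(-22) = (2*10)*(-22) = 20*(-22) = -440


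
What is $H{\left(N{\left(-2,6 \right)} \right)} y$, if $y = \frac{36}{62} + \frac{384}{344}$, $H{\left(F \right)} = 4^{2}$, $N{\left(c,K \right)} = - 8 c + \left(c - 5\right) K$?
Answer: $\frac{36192}{1333} \approx 27.151$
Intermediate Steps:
$N{\left(c,K \right)} = - 8 c + K \left(-5 + c\right)$ ($N{\left(c,K \right)} = - 8 c + \left(-5 + c\right) K = - 8 c + K \left(-5 + c\right)$)
$H{\left(F \right)} = 16$
$y = \frac{2262}{1333}$ ($y = 36 \cdot \frac{1}{62} + 384 \cdot \frac{1}{344} = \frac{18}{31} + \frac{48}{43} = \frac{2262}{1333} \approx 1.6969$)
$H{\left(N{\left(-2,6 \right)} \right)} y = 16 \cdot \frac{2262}{1333} = \frac{36192}{1333}$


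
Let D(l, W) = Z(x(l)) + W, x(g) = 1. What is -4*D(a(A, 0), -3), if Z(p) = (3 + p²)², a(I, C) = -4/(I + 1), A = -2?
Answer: -52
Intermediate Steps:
a(I, C) = -4/(1 + I)
D(l, W) = 16 + W (D(l, W) = (3 + 1²)² + W = (3 + 1)² + W = 4² + W = 16 + W)
-4*D(a(A, 0), -3) = -4*(16 - 3) = -4*13 = -52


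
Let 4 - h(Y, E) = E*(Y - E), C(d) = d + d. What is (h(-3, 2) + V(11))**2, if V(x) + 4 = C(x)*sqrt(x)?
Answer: 5424 + 440*sqrt(11) ≈ 6883.3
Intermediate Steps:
C(d) = 2*d
h(Y, E) = 4 - E*(Y - E)
V(x) = -4 + 2*x**(3/2) (V(x) = -4 + (2*x)*sqrt(x) = -4 + 2*x**(3/2))
(h(-3, 2) + V(11))**2 = ((4 + 2**2 - 1*2*(-3)) + (-4 + 2*11**(3/2)))**2 = ((4 + 4 + 6) + (-4 + 2*(11*sqrt(11))))**2 = (14 + (-4 + 22*sqrt(11)))**2 = (10 + 22*sqrt(11))**2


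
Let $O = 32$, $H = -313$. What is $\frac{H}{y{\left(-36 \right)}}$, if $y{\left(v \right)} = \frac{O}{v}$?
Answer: $\frac{2817}{8} \approx 352.13$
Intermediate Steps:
$y{\left(v \right)} = \frac{32}{v}$
$\frac{H}{y{\left(-36 \right)}} = - \frac{313}{32 \frac{1}{-36}} = - \frac{313}{32 \left(- \frac{1}{36}\right)} = - \frac{313}{- \frac{8}{9}} = \left(-313\right) \left(- \frac{9}{8}\right) = \frac{2817}{8}$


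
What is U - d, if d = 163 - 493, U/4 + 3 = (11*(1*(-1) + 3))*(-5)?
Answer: -122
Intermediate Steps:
U = -452 (U = -12 + 4*((11*(1*(-1) + 3))*(-5)) = -12 + 4*((11*(-1 + 3))*(-5)) = -12 + 4*((11*2)*(-5)) = -12 + 4*(22*(-5)) = -12 + 4*(-110) = -12 - 440 = -452)
d = -330
U - d = -452 - 1*(-330) = -452 + 330 = -122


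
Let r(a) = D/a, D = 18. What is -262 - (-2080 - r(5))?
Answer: 9108/5 ≈ 1821.6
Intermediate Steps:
r(a) = 18/a
-262 - (-2080 - r(5)) = -262 - (-2080 - 18/5) = -262 - 1*(-10418/5) = -262 + 10418/5 = 9108/5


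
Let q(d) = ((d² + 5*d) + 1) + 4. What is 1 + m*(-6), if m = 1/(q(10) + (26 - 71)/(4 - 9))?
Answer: 79/82 ≈ 0.96341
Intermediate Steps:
q(d) = 5 + d² + 5*d (q(d) = (1 + d² + 5*d) + 4 = 5 + d² + 5*d)
m = 1/164 (m = 1/((5 + 10² + 5*10) + (26 - 71)/(4 - 9)) = 1/((5 + 100 + 50) - 45/(-5)) = 1/(155 - 45*(-⅕)) = 1/(155 + 9) = 1/164 ≈ 0.0060976)
1 + m*(-6) = 1 + (1/164)*(-6) = 1 - 3/82 = 79/82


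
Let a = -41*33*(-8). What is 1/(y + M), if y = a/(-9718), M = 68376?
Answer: 4859/332233572 ≈ 1.4625e-5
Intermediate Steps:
a = 10824 (a = -1353*(-8) = 10824)
y = -5412/4859 (y = 10824/(-9718) = 10824*(-1/9718) = -5412/4859 ≈ -1.1138)
1/(y + M) = 1/(-5412/4859 + 68376) = 1/(332233572/4859) = 4859/332233572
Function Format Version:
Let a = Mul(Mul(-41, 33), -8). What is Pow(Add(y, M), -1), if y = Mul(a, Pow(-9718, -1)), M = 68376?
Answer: Rational(4859, 332233572) ≈ 1.4625e-5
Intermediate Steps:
a = 10824 (a = Mul(-1353, -8) = 10824)
y = Rational(-5412, 4859) (y = Mul(10824, Pow(-9718, -1)) = Mul(10824, Rational(-1, 9718)) = Rational(-5412, 4859) ≈ -1.1138)
Pow(Add(y, M), -1) = Pow(Add(Rational(-5412, 4859), 68376), -1) = Pow(Rational(332233572, 4859), -1) = Rational(4859, 332233572)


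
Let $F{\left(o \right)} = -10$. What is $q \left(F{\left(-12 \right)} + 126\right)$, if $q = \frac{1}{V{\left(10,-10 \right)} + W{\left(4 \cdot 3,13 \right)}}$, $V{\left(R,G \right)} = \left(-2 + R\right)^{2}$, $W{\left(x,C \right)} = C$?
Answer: $\frac{116}{77} \approx 1.5065$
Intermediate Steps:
$q = \frac{1}{77}$ ($q = \frac{1}{\left(-2 + 10\right)^{2} + 13} = \frac{1}{8^{2} + 13} = \frac{1}{64 + 13} = \frac{1}{77} \approx 0.012987$)
$q \left(F{\left(-12 \right)} + 126\right) = \frac{-10 + 126}{77} = \frac{1}{77} \cdot 116 = \frac{116}{77}$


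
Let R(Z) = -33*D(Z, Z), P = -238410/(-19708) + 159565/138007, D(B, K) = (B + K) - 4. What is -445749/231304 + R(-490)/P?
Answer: 927836479072187769/378991140235480 ≈ 2448.2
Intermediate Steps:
D(B, K) = -4 + B + K
P = 18023477945/1359920978 (P = -238410*(-1/19708) + 159565*(1/138007) = 119205/9854 + 159565/138007 = 18023477945/1359920978 ≈ 13.253)
R(Z) = 132 - 66*Z (R(Z) = -33*(-4 + Z + Z) = -33*(-4 + 2*Z) = 132 - 66*Z)
-445749/231304 + R(-490)/P = -445749/231304 + (132 - 66*(-490))/(18023477945/1359920978) = -445749*1/231304 + (132 + 32340)*(1359920978/18023477945) = -445749/231304 + 32472*(1359920978/18023477945) = -445749/231304 + 4014486727056/1638497995 = 927836479072187769/378991140235480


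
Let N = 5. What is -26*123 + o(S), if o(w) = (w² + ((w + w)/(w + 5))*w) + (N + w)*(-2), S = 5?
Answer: -3188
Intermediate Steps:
o(w) = -10 + w² - 2*w + 2*w²/(5 + w) (o(w) = (w² + ((w + w)/(w + 5))*w) + (5 + w)*(-2) = (w² + ((2*w)/(5 + w))*w) + (-10 - 2*w) = (w² + (2*w/(5 + w))*w) + (-10 - 2*w) = (w² + 2*w²/(5 + w)) + (-10 - 2*w) = -10 + w² - 2*w + 2*w²/(5 + w))
-26*123 + o(S) = -26*123 + (-50 + 5³ - 20*5 + 5*5²)/(5 + 5) = -3198 + (-50 + 125 - 100 + 5*25)/10 = -3198 + (-50 + 125 - 100 + 125)/10 = -3198 + (⅒)*100 = -3198 + 10 = -3188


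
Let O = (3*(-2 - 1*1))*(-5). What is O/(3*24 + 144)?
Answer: 5/24 ≈ 0.20833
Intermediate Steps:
O = 45 (O = (3*(-2 - 1))*(-5) = (3*(-3))*(-5) = -9*(-5) = 45)
O/(3*24 + 144) = 45/(3*24 + 144) = 45/(72 + 144) = 45/216 = 45*(1/216) = 5/24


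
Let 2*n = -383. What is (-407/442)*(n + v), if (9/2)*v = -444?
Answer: 708587/2652 ≈ 267.19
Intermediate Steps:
v = -296/3 (v = (2/9)*(-444) = -296/3 ≈ -98.667)
n = -383/2 (n = (½)*(-383) = -383/2 ≈ -191.50)
(-407/442)*(n + v) = (-407/442)*(-383/2 - 296/3) = -407*1/442*(-1741/6) = -407/442*(-1741/6) = 708587/2652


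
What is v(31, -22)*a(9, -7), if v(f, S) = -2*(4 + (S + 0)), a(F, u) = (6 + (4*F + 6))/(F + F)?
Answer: 96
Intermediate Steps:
a(F, u) = (12 + 4*F)/(2*F) (a(F, u) = (6 + (6 + 4*F))/((2*F)) = (12 + 4*F)*(1/(2*F)) = (12 + 4*F)/(2*F))
v(f, S) = -8 - 2*S (v(f, S) = -2*(4 + S) = -8 - 2*S)
v(31, -22)*a(9, -7) = (-8 - 2*(-22))*(2 + 6/9) = (-8 + 44)*(2 + 6*(1/9)) = 36*(2 + 2/3) = 36*(8/3) = 96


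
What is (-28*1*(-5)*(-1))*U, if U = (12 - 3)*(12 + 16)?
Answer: -35280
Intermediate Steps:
U = 252 (U = 9*28 = 252)
(-28*1*(-5)*(-1))*U = -28*1*(-5)*(-1)*252 = -(-140)*(-1)*252 = -28*5*252 = -140*252 = -35280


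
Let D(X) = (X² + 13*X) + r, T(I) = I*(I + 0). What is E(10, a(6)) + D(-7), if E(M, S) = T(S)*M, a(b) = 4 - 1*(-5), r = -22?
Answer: 746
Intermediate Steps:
a(b) = 9 (a(b) = 4 + 5 = 9)
T(I) = I² (T(I) = I*I = I²)
D(X) = -22 + X² + 13*X (D(X) = (X² + 13*X) - 22 = -22 + X² + 13*X)
E(M, S) = M*S² (E(M, S) = S²*M = M*S²)
E(10, a(6)) + D(-7) = 10*9² + (-22 + (-7)² + 13*(-7)) = 10*81 + (-22 + 49 - 91) = 810 - 64 = 746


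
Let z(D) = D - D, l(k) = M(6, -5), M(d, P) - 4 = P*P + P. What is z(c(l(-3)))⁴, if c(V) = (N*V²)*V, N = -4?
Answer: 0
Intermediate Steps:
M(d, P) = 4 + P + P² (M(d, P) = 4 + (P*P + P) = 4 + (P² + P) = 4 + (P + P²) = 4 + P + P²)
l(k) = 24 (l(k) = 4 - 5 + (-5)² = 4 - 5 + 25 = 24)
c(V) = -4*V³ (c(V) = (-4*V²)*V = -4*V³)
z(D) = 0
z(c(l(-3)))⁴ = 0⁴ = 0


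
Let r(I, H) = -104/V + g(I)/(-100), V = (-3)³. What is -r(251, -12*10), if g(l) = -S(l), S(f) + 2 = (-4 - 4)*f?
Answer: 4387/270 ≈ 16.248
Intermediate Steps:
S(f) = -2 - 8*f (S(f) = -2 + (-4 - 4)*f = -2 - 8*f)
V = -27
g(l) = 2 + 8*l (g(l) = -(-2 - 8*l) = 2 + 8*l)
r(I, H) = 5173/1350 - 2*I/25 (r(I, H) = -104/(-27) + (2 + 8*I)/(-100) = -104*(-1/27) + (2 + 8*I)*(-1/100) = 104/27 + (-1/50 - 2*I/25) = 5173/1350 - 2*I/25)
-r(251, -12*10) = -(5173/1350 - 2/25*251) = -(5173/1350 - 502/25) = -1*(-4387/270) = 4387/270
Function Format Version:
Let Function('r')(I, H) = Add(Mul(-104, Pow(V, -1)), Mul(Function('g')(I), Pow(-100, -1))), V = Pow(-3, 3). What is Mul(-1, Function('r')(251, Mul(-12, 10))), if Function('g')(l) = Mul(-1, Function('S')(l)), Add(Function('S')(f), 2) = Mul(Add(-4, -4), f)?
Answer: Rational(4387, 270) ≈ 16.248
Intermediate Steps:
Function('S')(f) = Add(-2, Mul(-8, f)) (Function('S')(f) = Add(-2, Mul(Add(-4, -4), f)) = Add(-2, Mul(-8, f)))
V = -27
Function('g')(l) = Add(2, Mul(8, l)) (Function('g')(l) = Mul(-1, Add(-2, Mul(-8, l))) = Add(2, Mul(8, l)))
Function('r')(I, H) = Add(Rational(5173, 1350), Mul(Rational(-2, 25), I)) (Function('r')(I, H) = Add(Mul(-104, Pow(-27, -1)), Mul(Add(2, Mul(8, I)), Pow(-100, -1))) = Add(Mul(-104, Rational(-1, 27)), Mul(Add(2, Mul(8, I)), Rational(-1, 100))) = Add(Rational(104, 27), Add(Rational(-1, 50), Mul(Rational(-2, 25), I))) = Add(Rational(5173, 1350), Mul(Rational(-2, 25), I)))
Mul(-1, Function('r')(251, Mul(-12, 10))) = Mul(-1, Add(Rational(5173, 1350), Mul(Rational(-2, 25), 251))) = Mul(-1, Add(Rational(5173, 1350), Rational(-502, 25))) = Mul(-1, Rational(-4387, 270)) = Rational(4387, 270)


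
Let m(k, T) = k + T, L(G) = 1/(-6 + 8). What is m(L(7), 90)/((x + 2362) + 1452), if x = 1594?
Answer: 181/10816 ≈ 0.016734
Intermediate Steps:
L(G) = ½ (L(G) = 1/2 = ½)
m(k, T) = T + k
m(L(7), 90)/((x + 2362) + 1452) = (90 + ½)/((1594 + 2362) + 1452) = 181/(2*(3956 + 1452)) = (181/2)/5408 = (181/2)*(1/5408) = 181/10816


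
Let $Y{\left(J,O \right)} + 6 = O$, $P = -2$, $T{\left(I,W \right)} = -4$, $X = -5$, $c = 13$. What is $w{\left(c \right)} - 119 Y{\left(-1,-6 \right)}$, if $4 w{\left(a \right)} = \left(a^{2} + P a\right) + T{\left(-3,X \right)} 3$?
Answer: $\frac{5843}{4} \approx 1460.8$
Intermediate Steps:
$Y{\left(J,O \right)} = -6 + O$
$w{\left(a \right)} = -3 - \frac{a}{2} + \frac{a^{2}}{4}$ ($w{\left(a \right)} = \frac{\left(a^{2} - 2 a\right) - 12}{4} = \frac{-12 + a^{2} - 2 a}{4} = -3 - \frac{a}{2} + \frac{a^{2}}{4}$)
$w{\left(c \right)} - 119 Y{\left(-1,-6 \right)} = \left(-3 - \frac{13}{2} + \frac{13^{2}}{4}\right) - 119 \left(-6 - 6\right) = \left(-3 - \frac{13}{2} + \frac{1}{4} \cdot 169\right) - -1428 = \left(-3 - \frac{13}{2} + \frac{169}{4}\right) + 1428 = \frac{131}{4} + 1428 = \frac{5843}{4}$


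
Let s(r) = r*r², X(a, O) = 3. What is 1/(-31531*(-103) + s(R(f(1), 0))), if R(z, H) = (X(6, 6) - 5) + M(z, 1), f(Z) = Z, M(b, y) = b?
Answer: 1/3247692 ≈ 3.0791e-7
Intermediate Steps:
R(z, H) = -2 + z (R(z, H) = (3 - 5) + z = -2 + z)
s(r) = r³
1/(-31531*(-103) + s(R(f(1), 0))) = 1/(-31531*(-103) + (-2 + 1)³) = 1/(3247693 + (-1)³) = 1/(3247693 - 1) = 1/3247692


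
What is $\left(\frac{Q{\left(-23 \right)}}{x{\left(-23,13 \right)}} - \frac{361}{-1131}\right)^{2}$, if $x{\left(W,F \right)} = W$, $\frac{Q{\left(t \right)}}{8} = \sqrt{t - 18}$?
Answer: $\frac{\left(8303 - 9048 i \sqrt{41}\right)^{2}}{676676169} \approx -4.8584 - 1.4218 i$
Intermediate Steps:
$Q{\left(t \right)} = 8 \sqrt{-18 + t}$ ($Q{\left(t \right)} = 8 \sqrt{t - 18} = 8 \sqrt{-18 + t}$)
$\left(\frac{Q{\left(-23 \right)}}{x{\left(-23,13 \right)}} - \frac{361}{-1131}\right)^{2} = \left(\frac{8 \sqrt{-18 - 23}}{-23} - \frac{361}{-1131}\right)^{2} = \left(8 \sqrt{-41} \left(- \frac{1}{23}\right) - - \frac{361}{1131}\right)^{2} = \left(8 i \sqrt{41} \left(- \frac{1}{23}\right) + \frac{361}{1131}\right)^{2} = \left(- \frac{8 i \sqrt{41}}{23} + \frac{361}{1131}\right)^{2} = \left(\frac{361}{1131} - \frac{8 i \sqrt{41}}{23}\right)^{2}$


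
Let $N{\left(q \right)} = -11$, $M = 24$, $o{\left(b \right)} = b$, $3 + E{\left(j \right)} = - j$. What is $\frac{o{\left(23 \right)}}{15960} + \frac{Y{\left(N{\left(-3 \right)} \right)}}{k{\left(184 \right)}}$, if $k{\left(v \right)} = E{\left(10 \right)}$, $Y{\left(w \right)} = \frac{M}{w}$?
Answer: $\frac{386329}{2282280} \approx 0.16927$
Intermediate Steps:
$E{\left(j \right)} = -3 - j$
$Y{\left(w \right)} = \frac{24}{w}$
$k{\left(v \right)} = -13$ ($k{\left(v \right)} = -3 - 10 = -13$)
$\frac{o{\left(23 \right)}}{15960} + \frac{Y{\left(N{\left(-3 \right)} \right)}}{k{\left(184 \right)}} = \frac{23}{15960} + \frac{24 \frac{1}{-11}}{-13} = 23 \cdot \frac{1}{15960} + 24 \left(- \frac{1}{11}\right) \left(- \frac{1}{13}\right) = \frac{23}{15960} - - \frac{24}{143} = \frac{23}{15960} + \frac{24}{143} = \frac{386329}{2282280}$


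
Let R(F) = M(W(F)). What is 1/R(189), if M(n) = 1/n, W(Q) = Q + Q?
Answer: 378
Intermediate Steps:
W(Q) = 2*Q
R(F) = 1/(2*F)
1/R(189) = 1/((1/2)/189) = 1/((1/2)*(1/189)) = 1/(1/378) = 378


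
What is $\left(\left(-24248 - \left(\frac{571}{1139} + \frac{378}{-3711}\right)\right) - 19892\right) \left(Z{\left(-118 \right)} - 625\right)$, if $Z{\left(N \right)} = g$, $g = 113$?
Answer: $\frac{31841949098496}{1408943} \approx 2.26 \cdot 10^{7}$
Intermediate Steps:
$Z{\left(N \right)} = 113$
$\left(\left(-24248 - \left(\frac{571}{1139} + \frac{378}{-3711}\right)\right) - 19892\right) \left(Z{\left(-118 \right)} - 625\right) = \left(\left(-24248 - \left(\frac{571}{1139} + \frac{378}{-3711}\right)\right) - 19892\right) \left(113 - 625\right) = \left(\left(-24248 - \left(571 \cdot \frac{1}{1139} + 378 \left(- \frac{1}{3711}\right)\right)\right) - 19892\right) \left(-512\right) = \left(\left(-24248 - \left(\frac{571}{1139} - \frac{126}{1237}\right)\right) - 19892\right) \left(-512\right) = \left(\left(-24248 - \frac{562813}{1408943}\right) - 19892\right) \left(-512\right) = \left(- \frac{34164612677}{1408943} - 19892\right) \left(-512\right) = \left(- \frac{62191306833}{1408943}\right) \left(-512\right) = \frac{31841949098496}{1408943}$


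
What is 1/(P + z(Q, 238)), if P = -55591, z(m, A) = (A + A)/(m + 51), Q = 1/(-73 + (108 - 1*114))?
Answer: -1007/55970736 ≈ -1.7992e-5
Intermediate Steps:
Q = -1/79 (Q = 1/(-73 + (108 - 114)) = 1/(-73 - 6) = 1/(-79) = -1/79 ≈ -0.012658)
z(m, A) = 2*A/(51 + m) (z(m, A) = (2*A)/(51 + m) = 2*A/(51 + m))
1/(P + z(Q, 238)) = 1/(-55591 + 2*238/(51 - 1/79)) = 1/(-55591 + 2*238/(4028/79)) = 1/(-55591 + 2*238*(79/4028)) = 1/(-55591 + 9401/1007) = 1/(-55970736/1007) = -1007/55970736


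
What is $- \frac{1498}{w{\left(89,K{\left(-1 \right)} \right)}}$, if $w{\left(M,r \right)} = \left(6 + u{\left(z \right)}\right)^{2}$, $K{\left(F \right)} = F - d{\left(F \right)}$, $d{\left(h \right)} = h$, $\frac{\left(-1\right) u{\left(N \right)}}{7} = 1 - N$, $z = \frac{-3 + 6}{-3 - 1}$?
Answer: $- \frac{23968}{625} \approx -38.349$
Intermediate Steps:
$z = - \frac{3}{4}$ ($z = \frac{3}{-4} = 3 \left(- \frac{1}{4}\right) = - \frac{3}{4} \approx -0.75$)
$u{\left(N \right)} = -7 + 7 N$ ($u{\left(N \right)} = - 7 \left(1 - N\right) = -7 + 7 N$)
$K{\left(F \right)} = 0$ ($K{\left(F \right)} = F - F = 0$)
$w{\left(M,r \right)} = \frac{625}{16}$ ($w{\left(M,r \right)} = \left(6 + \left(-7 + 7 \left(- \frac{3}{4}\right)\right)\right)^{2} = \left(6 - \frac{49}{4}\right)^{2} = \left(- \frac{25}{4}\right)^{2} = \frac{625}{16}$)
$- \frac{1498}{w{\left(89,K{\left(-1 \right)} \right)}} = - \frac{1498}{\frac{625}{16}} = \left(-1498\right) \frac{16}{625} = - \frac{23968}{625}$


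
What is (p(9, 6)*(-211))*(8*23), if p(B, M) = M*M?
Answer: -1397664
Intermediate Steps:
p(B, M) = M²
(p(9, 6)*(-211))*(8*23) = (6²*(-211))*(8*23) = (36*(-211))*184 = -7596*184 = -1397664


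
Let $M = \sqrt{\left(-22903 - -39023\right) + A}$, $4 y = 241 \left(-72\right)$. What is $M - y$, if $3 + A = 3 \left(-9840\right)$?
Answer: $4338 + i \sqrt{13403} \approx 4338.0 + 115.77 i$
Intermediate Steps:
$y = -4338$ ($y = \frac{241 \left(-72\right)}{4} = \frac{1}{4} \left(-17352\right) = -4338$)
$A = -29523$ ($A = -3 + 3 \left(-9840\right) = -3 - 29520 = -29523$)
$M = i \sqrt{13403}$ ($M = \sqrt{\left(-22903 - -39023\right) - 29523} = \sqrt{\left(-22903 + 39023\right) - 29523} = \sqrt{16120 - 29523} = \sqrt{-13403} = i \sqrt{13403} \approx 115.77 i$)
$M - y = i \sqrt{13403} - -4338 = i \sqrt{13403} + 4338 = 4338 + i \sqrt{13403}$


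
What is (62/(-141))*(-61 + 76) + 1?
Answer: -263/47 ≈ -5.5957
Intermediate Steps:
(62/(-141))*(-61 + 76) + 1 = (62*(-1/141))*15 + 1 = -62/141*15 + 1 = -310/47 + 1 = -263/47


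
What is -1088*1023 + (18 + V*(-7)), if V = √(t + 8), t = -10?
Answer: -1113006 - 7*I*√2 ≈ -1.113e+6 - 9.8995*I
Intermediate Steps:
V = I*√2 (V = √(-10 + 8) = √(-2) = I*√2 ≈ 1.4142*I)
-1088*1023 + (18 + V*(-7)) = -1088*1023 + (18 + (I*√2)*(-7)) = -1113024 + (18 - 7*I*√2) = -1113006 - 7*I*√2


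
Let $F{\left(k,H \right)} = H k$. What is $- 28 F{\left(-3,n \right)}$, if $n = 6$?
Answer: $504$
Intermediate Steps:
$- 28 F{\left(-3,n \right)} = - 28 \cdot 6 \left(-3\right) = \left(-28\right) \left(-18\right) = 504$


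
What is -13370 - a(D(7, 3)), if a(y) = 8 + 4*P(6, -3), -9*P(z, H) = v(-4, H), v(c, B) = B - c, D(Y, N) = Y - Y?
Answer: -120398/9 ≈ -13378.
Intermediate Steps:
D(Y, N) = 0
P(z, H) = -4/9 - H/9 (P(z, H) = -(H - 1*(-4))/9 = -(H + 4)/9 = -(4 + H)/9 = -4/9 - H/9)
a(y) = 68/9 (a(y) = 8 + 4*(-4/9 - ⅑*(-3)) = 8 + 4*(-4/9 + ⅓) = 8 + 4*(-⅑) = 8 - 4/9 = 68/9)
-13370 - a(D(7, 3)) = -13370 - 1*68/9 = -13370 - 68/9 = -120398/9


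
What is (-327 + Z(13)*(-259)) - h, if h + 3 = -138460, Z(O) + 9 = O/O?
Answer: 140208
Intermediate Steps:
Z(O) = -8 (Z(O) = -9 + O/O = -9 + 1 = -8)
h = -138463 (h = -3 - 138460 = -138463)
(-327 + Z(13)*(-259)) - h = (-327 - 8*(-259)) - 1*(-138463) = (-327 + 2072) + 138463 = 1745 + 138463 = 140208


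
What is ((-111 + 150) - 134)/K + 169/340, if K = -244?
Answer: 4596/5185 ≈ 0.88640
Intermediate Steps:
((-111 + 150) - 134)/K + 169/340 = ((-111 + 150) - 134)/(-244) + 169/340 = (39 - 134)*(-1/244) + 169*(1/340) = -95*(-1/244) + 169/340 = 95/244 + 169/340 = 4596/5185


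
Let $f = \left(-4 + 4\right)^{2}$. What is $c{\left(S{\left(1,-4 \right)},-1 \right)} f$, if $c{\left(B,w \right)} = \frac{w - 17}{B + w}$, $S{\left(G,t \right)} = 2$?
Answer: $0$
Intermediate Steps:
$c{\left(B,w \right)} = \frac{-17 + w}{B + w}$
$f = 0$ ($f = 0^{2} = 0$)
$c{\left(S{\left(1,-4 \right)},-1 \right)} f = \frac{-17 - 1}{2 - 1} \cdot 0 = 1^{-1} \left(-18\right) 0 = 1 \left(-18\right) 0 = \left(-18\right) 0 = 0$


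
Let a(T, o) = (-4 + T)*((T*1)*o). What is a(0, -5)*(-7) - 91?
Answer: -91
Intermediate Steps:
a(T, o) = T*o*(-4 + T) (a(T, o) = (-4 + T)*(T*o) = T*o*(-4 + T))
a(0, -5)*(-7) - 91 = (0*(-5)*(-4 + 0))*(-7) - 91 = (0*(-5)*(-4))*(-7) - 91 = 0*(-7) - 91 = 0 - 91 = -91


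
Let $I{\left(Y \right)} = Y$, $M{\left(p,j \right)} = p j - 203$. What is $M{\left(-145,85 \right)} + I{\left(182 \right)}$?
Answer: $-12346$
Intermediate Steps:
$M{\left(p,j \right)} = -203 + j p$ ($M{\left(p,j \right)} = j p - 203 = -203 + j p$)
$M{\left(-145,85 \right)} + I{\left(182 \right)} = \left(-203 + 85 \left(-145\right)\right) + 182 = \left(-203 - 12325\right) + 182 = -12528 + 182 = -12346$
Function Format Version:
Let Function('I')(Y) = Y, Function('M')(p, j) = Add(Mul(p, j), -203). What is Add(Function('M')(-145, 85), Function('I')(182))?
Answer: -12346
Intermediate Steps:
Function('M')(p, j) = Add(-203, Mul(j, p)) (Function('M')(p, j) = Add(Mul(j, p), -203) = Add(-203, Mul(j, p)))
Add(Function('M')(-145, 85), Function('I')(182)) = Add(Add(-203, Mul(85, -145)), 182) = Add(Add(-203, -12325), 182) = Add(-12528, 182) = -12346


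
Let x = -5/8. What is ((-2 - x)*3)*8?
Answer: -33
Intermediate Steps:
x = -5/8 (x = -5*⅛ = -5/8 ≈ -0.62500)
((-2 - x)*3)*8 = ((-2 - 1*(-5/8))*3)*8 = ((-2 + 5/8)*3)*8 = -11/8*3*8 = -33/8*8 = -33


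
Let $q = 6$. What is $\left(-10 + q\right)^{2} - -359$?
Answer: $375$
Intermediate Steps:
$\left(-10 + q\right)^{2} - -359 = \left(-10 + 6\right)^{2} - -359 = \left(-4\right)^{2} + 359 = 16 + 359 = 375$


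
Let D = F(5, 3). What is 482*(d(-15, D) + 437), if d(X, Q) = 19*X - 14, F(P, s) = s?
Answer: 66516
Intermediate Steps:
D = 3
d(X, Q) = -14 + 19*X
482*(d(-15, D) + 437) = 482*((-14 + 19*(-15)) + 437) = 482*((-14 - 285) + 437) = 482*(-299 + 437) = 482*138 = 66516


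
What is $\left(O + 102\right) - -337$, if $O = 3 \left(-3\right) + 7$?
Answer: $437$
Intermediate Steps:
$O = -2$ ($O = -9 + 7 = -2$)
$\left(O + 102\right) - -337 = \left(-2 + 102\right) - -337 = 100 + 337 = 437$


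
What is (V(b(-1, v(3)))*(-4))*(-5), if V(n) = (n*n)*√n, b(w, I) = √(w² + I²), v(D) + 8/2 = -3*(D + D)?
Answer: 9700*485^(¼) ≈ 45521.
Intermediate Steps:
v(D) = -4 - 6*D (v(D) = -4 - 3*(D + D) = -4 - 6*D)
b(w, I) = √(I² + w²)
V(n) = n^(5/2) (V(n) = n²*√n = n^(5/2))
(V(b(-1, v(3)))*(-4))*(-5) = ((√((-4 - 6*3)² + (-1)²))^(5/2)*(-4))*(-5) = ((√((-4 - 18)² + 1))^(5/2)*(-4))*(-5) = ((√((-22)² + 1))^(5/2)*(-4))*(-5) = ((√(484 + 1))^(5/2)*(-4))*(-5) = ((√485)^(5/2)*(-4))*(-5) = ((485*485^(¼))*(-4))*(-5) = -1940*485^(¼)*(-5) = 9700*485^(¼)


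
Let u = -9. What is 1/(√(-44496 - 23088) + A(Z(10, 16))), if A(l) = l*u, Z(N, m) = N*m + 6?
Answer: -249/383270 - 8*I*√66/574905 ≈ -0.00064967 - 0.00011305*I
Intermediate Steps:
Z(N, m) = 6 + N*m
A(l) = -9*l (A(l) = l*(-9) = -9*l)
1/(√(-44496 - 23088) + A(Z(10, 16))) = 1/(√(-44496 - 23088) - 9*(6 + 10*16)) = 1/(√(-67584) - 9*(6 + 160)) = 1/(32*I*√66 - 9*166) = 1/(32*I*√66 - 1494) = 1/(-1494 + 32*I*√66)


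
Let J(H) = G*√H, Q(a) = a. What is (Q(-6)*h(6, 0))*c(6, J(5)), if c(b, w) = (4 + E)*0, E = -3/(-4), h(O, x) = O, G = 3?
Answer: 0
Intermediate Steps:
J(H) = 3*√H
E = ¾ (E = -3*(-¼) = ¾ ≈ 0.75000)
c(b, w) = 0 (c(b, w) = (4 + ¾)*0 = (19/4)*0 = 0)
(Q(-6)*h(6, 0))*c(6, J(5)) = -6*6*0 = -36*0 = 0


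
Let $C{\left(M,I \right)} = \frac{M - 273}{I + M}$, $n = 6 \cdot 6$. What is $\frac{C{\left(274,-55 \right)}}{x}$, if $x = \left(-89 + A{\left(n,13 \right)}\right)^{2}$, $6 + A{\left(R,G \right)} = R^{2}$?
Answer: $\frac{1}{315885819} \approx 3.1657 \cdot 10^{-9}$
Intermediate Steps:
$n = 36$
$A{\left(R,G \right)} = -6 + R^{2}$
$C{\left(M,I \right)} = \frac{-273 + M}{I + M}$
$x = 1442401$ ($x = \left(-89 - \left(6 - 36^{2}\right)\right)^{2} = \left(-89 + \left(-6 + 1296\right)\right)^{2} = \left(-89 + 1290\right)^{2} = 1201^{2} = 1442401$)
$\frac{C{\left(274,-55 \right)}}{x} = \frac{\frac{1}{-55 + 274} \left(-273 + 274\right)}{1442401} = \frac{1}{219} \cdot 1 \cdot \frac{1}{1442401} = \frac{1}{219} \cdot \frac{1}{1442401} = \frac{1}{315885819}$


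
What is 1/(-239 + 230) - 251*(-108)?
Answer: 243971/9 ≈ 27108.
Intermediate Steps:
1/(-239 + 230) - 251*(-108) = 1/(-9) + 27108 = -⅑ + 27108 = 243971/9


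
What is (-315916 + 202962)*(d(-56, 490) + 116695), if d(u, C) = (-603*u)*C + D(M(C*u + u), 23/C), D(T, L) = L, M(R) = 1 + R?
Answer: -461127779394921/245 ≈ -1.8822e+12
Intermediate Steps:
d(u, C) = 23/C - 603*C*u (d(u, C) = (-603*u)*C + 23/C = -603*C*u + 23/C = 23/C - 603*C*u)
(-315916 + 202962)*(d(-56, 490) + 116695) = (-315916 + 202962)*((23/490 - 603*490*(-56)) + 116695) = -112954*((23*(1/490) + 16546320) + 116695) = -112954*((23/490 + 16546320) + 116695) = -112954*(8107696823/490 + 116695) = -112954*8164877373/490 = -461127779394921/245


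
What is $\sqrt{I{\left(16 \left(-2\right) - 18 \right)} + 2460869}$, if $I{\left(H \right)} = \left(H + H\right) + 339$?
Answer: $2 \sqrt{615277} \approx 1568.8$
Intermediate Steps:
$I{\left(H \right)} = 339 + 2 H$ ($I{\left(H \right)} = 2 H + 339 = 339 + 2 H$)
$\sqrt{I{\left(16 \left(-2\right) - 18 \right)} + 2460869} = \sqrt{\left(339 + 2 \left(16 \left(-2\right) - 18\right)\right) + 2460869} = \sqrt{\left(339 + 2 \left(-32 - 18\right)\right) + 2460869} = \sqrt{\left(339 + 2 \left(-50\right)\right) + 2460869} = \sqrt{\left(339 - 100\right) + 2460869} = \sqrt{239 + 2460869} = \sqrt{2461108} = 2 \sqrt{615277}$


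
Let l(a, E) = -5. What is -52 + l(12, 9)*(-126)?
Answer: 578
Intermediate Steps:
-52 + l(12, 9)*(-126) = -52 - 5*(-126) = -52 + 630 = 578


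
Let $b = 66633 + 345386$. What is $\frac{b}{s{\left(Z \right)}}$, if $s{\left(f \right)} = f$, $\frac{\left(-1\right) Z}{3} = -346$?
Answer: $\frac{412019}{1038} \approx 396.94$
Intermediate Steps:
$Z = 1038$ ($Z = \left(-3\right) \left(-346\right) = 1038$)
$b = 412019$
$\frac{b}{s{\left(Z \right)}} = \frac{412019}{1038}$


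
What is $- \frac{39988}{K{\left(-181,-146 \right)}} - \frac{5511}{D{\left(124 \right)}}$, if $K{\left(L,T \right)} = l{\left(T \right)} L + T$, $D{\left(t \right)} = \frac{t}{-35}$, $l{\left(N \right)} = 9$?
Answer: $\frac{347329387}{220100} \approx 1578.1$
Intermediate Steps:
$D{\left(t \right)} = - \frac{t}{35}$ ($D{\left(t \right)} = t \left(- \frac{1}{35}\right) = - \frac{t}{35}$)
$K{\left(L,T \right)} = T + 9 L$ ($K{\left(L,T \right)} = 9 L + T = T + 9 L$)
$- \frac{39988}{K{\left(-181,-146 \right)}} - \frac{5511}{D{\left(124 \right)}} = - \frac{39988}{-146 + 9 \left(-181\right)} - \frac{5511}{\left(- \frac{1}{35}\right) 124} = - \frac{39988}{-146 - 1629} - \frac{5511}{- \frac{124}{35}} = - \frac{39988}{-1775} - - \frac{192885}{124} = \left(-39988\right) \left(- \frac{1}{1775}\right) + \frac{192885}{124} = \frac{39988}{1775} + \frac{192885}{124} = \frac{347329387}{220100}$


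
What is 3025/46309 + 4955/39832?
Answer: 349952895/1844580088 ≈ 0.18972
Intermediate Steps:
3025/46309 + 4955/39832 = 349952895/1844580088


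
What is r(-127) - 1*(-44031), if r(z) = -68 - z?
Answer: 44090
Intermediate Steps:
r(-127) - 1*(-44031) = (-68 - 1*(-127)) - 1*(-44031) = (-68 + 127) + 44031 = 59 + 44031 = 44090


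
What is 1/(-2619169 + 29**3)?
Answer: -1/2594780 ≈ -3.8539e-7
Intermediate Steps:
1/(-2619169 + 29**3) = 1/(-2619169 + 24389) = 1/(-2594780) = -1/2594780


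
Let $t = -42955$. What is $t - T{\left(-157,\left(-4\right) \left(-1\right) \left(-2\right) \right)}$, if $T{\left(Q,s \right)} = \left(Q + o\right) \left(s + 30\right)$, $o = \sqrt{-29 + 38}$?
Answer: $-39567$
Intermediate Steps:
$o = 3$ ($o = \sqrt{9} = 3$)
$T{\left(Q,s \right)} = \left(3 + Q\right) \left(30 + s\right)$ ($T{\left(Q,s \right)} = \left(Q + 3\right) \left(s + 30\right) = \left(3 + Q\right) \left(30 + s\right)$)
$t - T{\left(-157,\left(-4\right) \left(-1\right) \left(-2\right) \right)} = -42955 - \left(90 + 3 \left(-4\right) \left(-1\right) \left(-2\right) + 30 \left(-157\right) - 157 \left(-4\right) \left(-1\right) \left(-2\right)\right) = -42955 - \left(90 + 3 \cdot 4 \left(-2\right) - 4710 - 157 \cdot 4 \left(-2\right)\right) = -42955 - \left(90 + 3 \left(-8\right) - 4710 - -1256\right) = -42955 - \left(90 - 24 - 4710 + 1256\right) = -42955 - -3388 = -42955 + 3388 = -39567$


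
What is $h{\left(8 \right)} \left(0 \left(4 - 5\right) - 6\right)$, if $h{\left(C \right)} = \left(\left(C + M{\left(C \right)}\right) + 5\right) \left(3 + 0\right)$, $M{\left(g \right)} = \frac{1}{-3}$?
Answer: $-228$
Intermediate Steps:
$M{\left(g \right)} = - \frac{1}{3}$
$h{\left(C \right)} = 14 + 3 C$ ($h{\left(C \right)} = \left(\left(C - \frac{1}{3}\right) + 5\right) \left(3 + 0\right) = \left(\left(- \frac{1}{3} + C\right) + 5\right) 3 = \left(\frac{14}{3} + C\right) 3 = 14 + 3 C$)
$h{\left(8 \right)} \left(0 \left(4 - 5\right) - 6\right) = \left(14 + 3 \cdot 8\right) \left(0 \left(4 - 5\right) - 6\right) = \left(14 + 24\right) \left(0 \left(-1\right) - 6\right) = 38 \left(0 - 6\right) = 38 \left(-6\right) = -228$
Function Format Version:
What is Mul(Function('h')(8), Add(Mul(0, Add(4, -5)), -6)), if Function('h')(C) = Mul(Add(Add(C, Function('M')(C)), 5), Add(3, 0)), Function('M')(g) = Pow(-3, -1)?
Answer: -228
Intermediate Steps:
Function('M')(g) = Rational(-1, 3)
Function('h')(C) = Add(14, Mul(3, C)) (Function('h')(C) = Mul(Add(Add(C, Rational(-1, 3)), 5), Add(3, 0)) = Mul(Add(Add(Rational(-1, 3), C), 5), 3) = Mul(Add(Rational(14, 3), C), 3) = Add(14, Mul(3, C)))
Mul(Function('h')(8), Add(Mul(0, Add(4, -5)), -6)) = Mul(Add(14, Mul(3, 8)), Add(Mul(0, Add(4, -5)), -6)) = Mul(Add(14, 24), Add(Mul(0, -1), -6)) = Mul(38, Add(0, -6)) = Mul(38, -6) = -228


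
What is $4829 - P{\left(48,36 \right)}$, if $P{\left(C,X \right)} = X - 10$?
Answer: $4803$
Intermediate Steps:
$P{\left(C,X \right)} = -10 + X$ ($P{\left(C,X \right)} = X - 10 = -10 + X$)
$4829 - P{\left(48,36 \right)} = 4829 - \left(-10 + 36\right) = 4829 - 26 = 4803$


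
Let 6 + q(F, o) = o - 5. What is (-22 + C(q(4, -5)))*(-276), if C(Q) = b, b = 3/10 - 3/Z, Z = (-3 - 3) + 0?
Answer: 29256/5 ≈ 5851.2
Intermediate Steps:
Z = -6 (Z = -6 + 0 = -6)
q(F, o) = -11 + o (q(F, o) = -6 + (o - 5) = -6 + (-5 + o) = -11 + o)
b = ⅘ (b = 3/10 - 3/(-6) = 3*(⅒) - 3*(-⅙) = 3/10 + ½ = ⅘ ≈ 0.80000)
C(Q) = ⅘
(-22 + C(q(4, -5)))*(-276) = (-22 + ⅘)*(-276) = -106/5*(-276) = 29256/5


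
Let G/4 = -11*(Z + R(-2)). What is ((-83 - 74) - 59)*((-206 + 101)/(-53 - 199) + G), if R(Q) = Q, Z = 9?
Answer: 66438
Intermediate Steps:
G = -308 (G = 4*(-11*(9 - 2)) = 4*(-11*7) = 4*(-77) = -308)
((-83 - 74) - 59)*((-206 + 101)/(-53 - 199) + G) = ((-83 - 74) - 59)*((-206 + 101)/(-53 - 199) - 308) = (-157 - 59)*(-105/(-252) - 308) = -216*(-105*(-1/252) - 308) = -216*(5/12 - 308) = -216*(-3691/12) = 66438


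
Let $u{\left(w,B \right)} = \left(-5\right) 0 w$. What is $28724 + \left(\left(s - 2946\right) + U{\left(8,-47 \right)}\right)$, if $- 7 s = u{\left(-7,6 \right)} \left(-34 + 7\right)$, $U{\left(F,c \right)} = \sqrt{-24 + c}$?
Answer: $25778 + i \sqrt{71} \approx 25778.0 + 8.4261 i$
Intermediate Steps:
$u{\left(w,B \right)} = 0$ ($u{\left(w,B \right)} = 0 w = 0$)
$s = 0$ ($s = - \frac{0 \left(-34 + 7\right)}{7} = - \frac{0 \left(-27\right)}{7} = \left(- \frac{1}{7}\right) 0 = 0$)
$28724 + \left(\left(s - 2946\right) + U{\left(8,-47 \right)}\right) = 28724 + \left(\left(0 - 2946\right) + \sqrt{-24 - 47}\right) = 28724 - \left(2946 - \sqrt{-71}\right) = 28724 - \left(2946 - i \sqrt{71}\right) = 25778 + i \sqrt{71}$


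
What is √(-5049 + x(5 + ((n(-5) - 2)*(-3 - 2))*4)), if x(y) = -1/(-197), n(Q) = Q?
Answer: 2*I*√48986611/197 ≈ 71.056*I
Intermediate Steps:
x(y) = 1/197 (x(y) = -1*(-1/197) = 1/197)
√(-5049 + x(5 + ((n(-5) - 2)*(-3 - 2))*4)) = √(-5049 + 1/197) = √(-994652/197) = 2*I*√48986611/197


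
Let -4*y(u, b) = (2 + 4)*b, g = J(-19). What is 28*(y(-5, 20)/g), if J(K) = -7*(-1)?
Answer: -120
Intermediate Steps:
J(K) = 7
g = 7
y(u, b) = -3*b/2 (y(u, b) = -(2 + 4)*b/4 = -3*b/2)
28*(y(-5, 20)/g) = 28*(-3/2*20/7) = 28*(-30*⅐) = 28*(-30/7) = -120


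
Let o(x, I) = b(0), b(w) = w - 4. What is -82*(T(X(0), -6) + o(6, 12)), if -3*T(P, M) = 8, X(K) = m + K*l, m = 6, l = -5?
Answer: 1640/3 ≈ 546.67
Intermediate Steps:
b(w) = -4 + w
o(x, I) = -4 (o(x, I) = -4 + 0 = -4)
X(K) = 6 - 5*K (X(K) = 6 + K*(-5) = 6 - 5*K)
T(P, M) = -8/3 (T(P, M) = -1/3*8 = -8/3)
-82*(T(X(0), -6) + o(6, 12)) = -82*(-8/3 - 4) = -82*(-20/3) = 1640/3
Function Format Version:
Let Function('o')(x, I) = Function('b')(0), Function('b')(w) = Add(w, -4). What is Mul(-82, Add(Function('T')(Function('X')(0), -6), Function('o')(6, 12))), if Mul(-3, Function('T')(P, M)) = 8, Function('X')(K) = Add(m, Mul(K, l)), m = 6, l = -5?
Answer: Rational(1640, 3) ≈ 546.67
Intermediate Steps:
Function('b')(w) = Add(-4, w)
Function('o')(x, I) = -4 (Function('o')(x, I) = Add(-4, 0) = -4)
Function('X')(K) = Add(6, Mul(-5, K)) (Function('X')(K) = Add(6, Mul(K, -5)) = Add(6, Mul(-5, K)))
Function('T')(P, M) = Rational(-8, 3) (Function('T')(P, M) = Mul(Rational(-1, 3), 8) = Rational(-8, 3))
Mul(-82, Add(Function('T')(Function('X')(0), -6), Function('o')(6, 12))) = Mul(-82, Add(Rational(-8, 3), -4)) = Mul(-82, Rational(-20, 3)) = Rational(1640, 3)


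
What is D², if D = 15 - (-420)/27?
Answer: 75625/81 ≈ 933.64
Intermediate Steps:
D = 275/9 (D = 15 - (-420)/27 = 15 - 20*(-7/9) = 15 + 140/9 = 275/9 ≈ 30.556)
D² = (275/9)² = 75625/81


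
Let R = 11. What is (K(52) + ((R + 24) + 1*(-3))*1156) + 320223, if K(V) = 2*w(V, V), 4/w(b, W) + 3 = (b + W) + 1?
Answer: 18217969/51 ≈ 3.5722e+5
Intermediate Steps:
w(b, W) = 4/(-2 + W + b) (w(b, W) = 4/(-3 + ((b + W) + 1)) = 4/(-3 + ((W + b) + 1)) = 4/(-3 + (1 + W + b)) = 4/(-2 + W + b))
K(V) = 8/(-2 + 2*V) (K(V) = 2*(4/(-2 + V + V)) = 2*(4/(-2 + 2*V)) = 8/(-2 + 2*V))
(K(52) + ((R + 24) + 1*(-3))*1156) + 320223 = (4/(-1 + 52) + ((11 + 24) + 1*(-3))*1156) + 320223 = (4/51 + (35 - 3)*1156) + 320223 = (4*(1/51) + 32*1156) + 320223 = (4/51 + 36992) + 320223 = 1886596/51 + 320223 = 18217969/51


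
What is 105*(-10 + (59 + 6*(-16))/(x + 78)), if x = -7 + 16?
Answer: -31745/29 ≈ -1094.7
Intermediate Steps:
x = 9
105*(-10 + (59 + 6*(-16))/(x + 78)) = 105*(-10 + (59 + 6*(-16))/(9 + 78)) = 105*(-10 + (59 - 96)/87) = 105*(-10 - 37*1/87) = 105*(-10 - 37/87) = 105*(-907/87) = -31745/29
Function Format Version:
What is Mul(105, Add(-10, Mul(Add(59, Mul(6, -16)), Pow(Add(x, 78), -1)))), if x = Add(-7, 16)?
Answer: Rational(-31745, 29) ≈ -1094.7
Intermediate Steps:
x = 9
Mul(105, Add(-10, Mul(Add(59, Mul(6, -16)), Pow(Add(x, 78), -1)))) = Mul(105, Add(-10, Mul(Add(59, Mul(6, -16)), Pow(Add(9, 78), -1)))) = Mul(105, Add(-10, Mul(Add(59, -96), Pow(87, -1)))) = Mul(105, Add(-10, Mul(-37, Rational(1, 87)))) = Mul(105, Add(-10, Rational(-37, 87))) = Mul(105, Rational(-907, 87)) = Rational(-31745, 29)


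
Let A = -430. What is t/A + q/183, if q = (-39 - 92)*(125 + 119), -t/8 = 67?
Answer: -111856/645 ≈ -173.42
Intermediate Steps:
t = -536 (t = -8*67 = -536)
q = -31964 (q = -131*244 = -31964)
t/A + q/183 = -536/(-430) - 31964/183 = -536*(-1/430) - 31964*1/183 = 268/215 - 524/3 = -111856/645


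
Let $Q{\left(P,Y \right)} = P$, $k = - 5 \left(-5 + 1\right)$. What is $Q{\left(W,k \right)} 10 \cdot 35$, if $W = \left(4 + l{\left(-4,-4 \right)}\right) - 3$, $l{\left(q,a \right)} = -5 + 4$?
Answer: $0$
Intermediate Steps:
$l{\left(q,a \right)} = -1$
$W = 0$ ($W = \left(4 - 1\right) - 3 = 3 - 3 = 0$)
$k = 20$ ($k = \left(-5\right) \left(-4\right) = 20$)
$Q{\left(W,k \right)} 10 \cdot 35 = 0 \cdot 10 \cdot 35 = 0 \cdot 35 = 0$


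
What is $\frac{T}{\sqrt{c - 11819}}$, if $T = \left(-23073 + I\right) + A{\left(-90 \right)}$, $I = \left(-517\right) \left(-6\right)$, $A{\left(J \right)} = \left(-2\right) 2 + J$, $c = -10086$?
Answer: $\frac{4013 i \sqrt{21905}}{4381} \approx 135.57 i$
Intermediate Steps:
$A{\left(J \right)} = -4 + J$
$I = 3102$
$T = -20065$ ($T = \left(-23073 + 3102\right) - 94 = -19971 - 94 = -20065$)
$\frac{T}{\sqrt{c - 11819}} = - \frac{20065}{\sqrt{-10086 - 11819}} = - \frac{20065}{\sqrt{-21905}} = - \frac{20065}{i \sqrt{21905}} = - 20065 \left(- \frac{i \sqrt{21905}}{21905}\right) = \frac{4013 i \sqrt{21905}}{4381}$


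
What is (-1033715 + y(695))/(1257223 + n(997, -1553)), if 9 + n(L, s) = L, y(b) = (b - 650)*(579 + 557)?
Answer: -982595/1258211 ≈ -0.78095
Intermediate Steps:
y(b) = -738400 + 1136*b (y(b) = (-650 + b)*1136 = -738400 + 1136*b)
n(L, s) = -9 + L
(-1033715 + y(695))/(1257223 + n(997, -1553)) = (-1033715 + (-738400 + 1136*695))/(1257223 + (-9 + 997)) = (-1033715 + (-738400 + 789520))/(1257223 + 988) = (-1033715 + 51120)/1258211 = -982595*1/1258211 = -982595/1258211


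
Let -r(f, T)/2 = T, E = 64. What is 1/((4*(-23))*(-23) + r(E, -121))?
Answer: 1/2358 ≈ 0.00042409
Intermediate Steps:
r(f, T) = -2*T
1/((4*(-23))*(-23) + r(E, -121)) = 1/((4*(-23))*(-23) - 2*(-121)) = 1/(-92*(-23) + 242) = 1/(2116 + 242) = 1/2358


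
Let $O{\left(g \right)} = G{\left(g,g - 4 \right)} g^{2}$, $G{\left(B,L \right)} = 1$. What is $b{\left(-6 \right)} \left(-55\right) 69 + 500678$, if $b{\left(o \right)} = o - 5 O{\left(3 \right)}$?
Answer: $694223$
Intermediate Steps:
$O{\left(g \right)} = g^{2}$ ($O{\left(g \right)} = 1 g^{2} = g^{2}$)
$b{\left(o \right)} = -45 + o$ ($b{\left(o \right)} = o - 5 \cdot 3^{2} = o - 45 = -45 + o$)
$b{\left(-6 \right)} \left(-55\right) 69 + 500678 = \left(-45 - 6\right) \left(-55\right) 69 + 500678 = \left(-51\right) \left(-55\right) 69 + 500678 = 2805 \cdot 69 + 500678 = 193545 + 500678 = 694223$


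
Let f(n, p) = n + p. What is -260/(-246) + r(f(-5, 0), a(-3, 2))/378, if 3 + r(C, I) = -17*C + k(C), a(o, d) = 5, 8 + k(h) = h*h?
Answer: 757/574 ≈ 1.3188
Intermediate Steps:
k(h) = -8 + h**2 (k(h) = -8 + h*h = -8 + h**2)
r(C, I) = -11 + C**2 - 17*C (r(C, I) = -3 + (-17*C + (-8 + C**2)) = -3 + (-8 + C**2 - 17*C) = -11 + C**2 - 17*C)
-260/(-246) + r(f(-5, 0), a(-3, 2))/378 = -260/(-246) + (-11 + (-5 + 0)**2 - 17*(-5 + 0))/378 = -260*(-1/246) + (-11 + (-5)**2 - 17*(-5))*(1/378) = 130/123 + (-11 + 25 + 85)*(1/378) = 130/123 + 99*(1/378) = 130/123 + 11/42 = 757/574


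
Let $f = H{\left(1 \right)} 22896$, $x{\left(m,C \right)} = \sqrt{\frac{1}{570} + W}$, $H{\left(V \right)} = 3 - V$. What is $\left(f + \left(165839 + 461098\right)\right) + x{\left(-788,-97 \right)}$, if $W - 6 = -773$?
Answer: $672729 + \frac{i \sqrt{249197730}}{570} \approx 6.7273 \cdot 10^{5} + 27.695 i$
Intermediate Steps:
$W = -767$ ($W = 6 - 773 = -767$)
$x{\left(m,C \right)} = \frac{i \sqrt{249197730}}{570}$ ($x{\left(m,C \right)} = \sqrt{\frac{1}{570} - 767} = \sqrt{- \frac{437189}{570}} = \frac{i \sqrt{249197730}}{570}$)
$f = 45792$ ($f = \left(3 - 1\right) 22896 = 2 \cdot 22896 = 45792$)
$\left(f + \left(165839 + 461098\right)\right) + x{\left(-788,-97 \right)} = \left(45792 + \left(165839 + 461098\right)\right) + \frac{i \sqrt{249197730}}{570} = \left(45792 + 626937\right) + \frac{i \sqrt{249197730}}{570} = 672729 + \frac{i \sqrt{249197730}}{570}$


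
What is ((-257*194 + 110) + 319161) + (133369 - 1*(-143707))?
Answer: 546489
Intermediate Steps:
((-257*194 + 110) + 319161) + (133369 - 1*(-143707)) = ((-49858 + 110) + 319161) + (133369 + 143707) = (-49748 + 319161) + 277076 = 269413 + 277076 = 546489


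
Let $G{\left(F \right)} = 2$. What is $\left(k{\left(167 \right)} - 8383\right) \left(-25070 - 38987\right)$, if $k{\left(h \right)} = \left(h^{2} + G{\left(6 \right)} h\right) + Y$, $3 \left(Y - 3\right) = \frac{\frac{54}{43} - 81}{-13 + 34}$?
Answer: $- \frac{54653084662}{43} \approx -1.271 \cdot 10^{9}$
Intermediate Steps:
$Y = \frac{522}{301}$ ($Y = 3 + \frac{\left(\frac{54}{43} - 81\right) \frac{1}{-13 + 34}}{3} = 3 + \frac{\left(54 \cdot \frac{1}{43} - 81\right) \frac{1}{21}}{3} = 3 + \frac{\left(\frac{54}{43} - 81\right) \frac{1}{21}}{3} = 3 + \frac{\left(- \frac{3429}{43}\right) \frac{1}{21}}{3} = 3 + \frac{1}{3} \left(- \frac{1143}{301}\right) = 3 - \frac{381}{301} = \frac{522}{301} \approx 1.7342$)
$k{\left(h \right)} = \frac{522}{301} + h^{2} + 2 h$ ($k{\left(h \right)} = \left(h^{2} + 2 h\right) + \frac{522}{301} = \frac{522}{301} + h^{2} + 2 h$)
$\left(k{\left(167 \right)} - 8383\right) \left(-25070 - 38987\right) = \left(\left(\frac{522}{301} + 167^{2} + 2 \cdot 167\right) - 8383\right) \left(-25070 - 38987\right) = \left(\left(\frac{522}{301} + 27889 + 334\right) - 8383\right) \left(-64057\right) = \left(\frac{8495645}{301} - 8383\right) \left(-64057\right) = \frac{5972362}{301} \left(-64057\right) = - \frac{54653084662}{43}$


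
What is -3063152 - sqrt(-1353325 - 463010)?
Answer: -3063152 - 3*I*sqrt(201815) ≈ -3.0632e+6 - 1347.7*I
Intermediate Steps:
-3063152 - sqrt(-1353325 - 463010) = -3063152 - sqrt(-1816335) = -3063152 - 3*I*sqrt(201815)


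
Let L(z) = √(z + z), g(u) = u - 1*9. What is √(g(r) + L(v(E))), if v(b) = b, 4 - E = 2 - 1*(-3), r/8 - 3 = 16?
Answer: √(143 + I*√2) ≈ 11.958 + 0.05913*I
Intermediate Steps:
r = 152 (r = 24 + 8*16 = 24 + 128 = 152)
g(u) = -9 + u (g(u) = u - 9 = -9 + u)
E = -1 (E = 4 - (2 - 1*(-3)) = 4 - (2 + 3) = 4 - 1*5 = 4 - 5 = -1)
L(z) = √2*√z (L(z) = √(2*z) = √2*√z)
√(g(r) + L(v(E))) = √((-9 + 152) + √2*√(-1)) = √(143 + √2*I) = √(143 + I*√2)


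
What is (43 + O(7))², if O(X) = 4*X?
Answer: 5041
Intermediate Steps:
(43 + O(7))² = (43 + 4*7)² = (43 + 28)² = 71² = 5041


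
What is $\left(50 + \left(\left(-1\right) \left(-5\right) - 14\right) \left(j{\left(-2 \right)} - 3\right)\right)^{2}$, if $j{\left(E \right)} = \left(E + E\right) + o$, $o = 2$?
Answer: $9025$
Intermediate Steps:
$j{\left(E \right)} = 2 + 2 E$ ($j{\left(E \right)} = \left(E + E\right) + 2 = 2 E + 2 = 2 + 2 E$)
$\left(50 + \left(\left(-1\right) \left(-5\right) - 14\right) \left(j{\left(-2 \right)} - 3\right)\right)^{2} = \left(50 + \left(\left(-1\right) \left(-5\right) - 14\right) \left(\left(2 + 2 \left(-2\right)\right) - 3\right)\right)^{2} = \left(50 + \left(5 - 14\right) \left(\left(2 - 4\right) - 3\right)\right)^{2} = \left(50 - 9 \left(-2 - 3\right)\right)^{2} = \left(50 - -45\right)^{2} = \left(50 + 45\right)^{2} = 95^{2} = 9025$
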